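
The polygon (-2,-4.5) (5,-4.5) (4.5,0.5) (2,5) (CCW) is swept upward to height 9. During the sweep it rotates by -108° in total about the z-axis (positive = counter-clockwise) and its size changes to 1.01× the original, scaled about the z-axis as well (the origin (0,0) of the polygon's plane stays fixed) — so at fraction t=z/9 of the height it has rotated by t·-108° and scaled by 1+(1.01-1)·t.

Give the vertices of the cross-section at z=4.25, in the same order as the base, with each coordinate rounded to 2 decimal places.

t = z/height = 4.25/9 = 0.472222
s = 1 + (scale-1)·z/height = 1 + (1.01-1)·4.25/9 = 1.004722
θ = twist·z/height = -108°·4.25/9 = -51.0000° = -0.890118 rad
cos θ = 0.629320, sin θ = -0.777146 (intermediates below are computed at full precision and shown rounded to 5 d.p.)
v1: (-2,-4.5) → rotate → (-4.75580,-1.27765) → ×s → (-4.77826,-1.28368) → (-4.78,-1.28)
v2: (5,-4.5) → rotate → (-0.35055,-6.71767) → ×s → (-0.35221,-6.74939) → (-0.35,-6.75)
v3: (4.5,0.5) → rotate → (3.22051,-3.18250) → ×s → (3.23572,-3.19753) → (3.24,-3.20)
v4: (2,5) → rotate → (5.14437,1.59231) → ×s → (5.16866,1.59983) → (5.17,1.60)

Cross-section at z=4.25: (-4.78,-1.28) (-0.35,-6.75) (3.24,-3.20) (5.17,1.60)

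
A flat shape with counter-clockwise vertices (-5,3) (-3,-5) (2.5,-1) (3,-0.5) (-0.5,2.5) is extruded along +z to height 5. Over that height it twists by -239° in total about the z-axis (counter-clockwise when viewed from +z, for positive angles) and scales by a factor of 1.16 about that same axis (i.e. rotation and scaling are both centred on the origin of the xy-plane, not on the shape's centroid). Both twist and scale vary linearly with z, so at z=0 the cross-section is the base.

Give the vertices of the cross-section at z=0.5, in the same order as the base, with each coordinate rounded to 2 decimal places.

Cross-section at z=0.5: (-3.41,4.84) (-4.84,-3.41) (1.91,-1.96) (2.58,-1.70) (0.56,2.53)

t = z/height = 0.5/5 = 0.1
s = 1 + (scale-1)·z/height = 1 + (1.16-1)·0.5/5 = 1.016000
θ = twist·z/height = -239°·0.5/5 = -23.9000° = -0.417134 rad
cos θ = 0.914254, sin θ = -0.405142 (intermediates below are computed at full precision and shown rounded to 5 d.p.)
v1: (-5,3) → rotate → (-3.35585,4.76847) → ×s → (-3.40954,4.84477) → (-3.41,4.84)
v2: (-3,-5) → rotate → (-4.76847,-3.35585) → ×s → (-4.84477,-3.40954) → (-4.84,-3.41)
v3: (2.5,-1) → rotate → (1.88049,-1.92711) → ×s → (1.91058,-1.95794) → (1.91,-1.96)
v4: (3,-0.5) → rotate → (2.54019,-1.67255) → ×s → (2.58083,-1.69931) → (2.58,-1.70)
v5: (-0.5,2.5) → rotate → (0.55573,2.48821) → ×s → (0.56462,2.52802) → (0.56,2.53)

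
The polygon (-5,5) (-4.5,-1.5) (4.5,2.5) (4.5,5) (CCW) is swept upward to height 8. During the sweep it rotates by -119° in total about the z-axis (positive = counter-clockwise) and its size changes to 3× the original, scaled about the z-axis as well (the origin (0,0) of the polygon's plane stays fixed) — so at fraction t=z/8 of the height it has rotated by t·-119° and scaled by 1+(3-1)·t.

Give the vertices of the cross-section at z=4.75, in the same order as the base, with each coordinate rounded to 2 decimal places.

t = z/height = 4.75/8 = 0.59375
s = 1 + (scale-1)·z/height = 1 + (3-1)·4.75/8 = 2.187500
θ = twist·z/height = -119°·4.75/8 = -70.6563° = -1.233184 rad
cos θ = 0.331235, sin θ = -0.943548 (intermediates below are computed at full precision and shown rounded to 5 d.p.)
v1: (-5,5) → rotate → (3.06157,6.37392) → ×s → (6.69718,13.94294) → (6.70,13.94)
v2: (-4.5,-1.5) → rotate → (-2.90588,3.74911) → ×s → (-6.35661,8.20119) → (-6.36,8.20)
v3: (4.5,2.5) → rotate → (3.84943,-3.41788) → ×s → (8.42062,-7.47661) → (8.42,-7.48)
v4: (4.5,5) → rotate → (6.20830,-2.58979) → ×s → (13.58065,-5.66517) → (13.58,-5.67)

Cross-section at z=4.75: (6.70,13.94) (-6.36,8.20) (8.42,-7.48) (13.58,-5.67)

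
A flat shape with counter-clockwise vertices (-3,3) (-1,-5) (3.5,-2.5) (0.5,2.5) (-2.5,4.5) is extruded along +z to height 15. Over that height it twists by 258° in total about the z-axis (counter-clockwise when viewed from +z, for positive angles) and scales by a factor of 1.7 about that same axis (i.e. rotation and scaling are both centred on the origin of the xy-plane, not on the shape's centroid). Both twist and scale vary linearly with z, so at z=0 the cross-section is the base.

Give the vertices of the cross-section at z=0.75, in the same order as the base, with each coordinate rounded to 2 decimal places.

t = z/height = 0.75/15 = 0.05
s = 1 + (scale-1)·z/height = 1 + (1.7-1)·0.75/15 = 1.035000
θ = twist·z/height = 258°·0.75/15 = 12.9000° = 0.225147 rad
cos θ = 0.974761, sin θ = 0.223250 (intermediates below are computed at full precision and shown rounded to 5 d.p.)
v1: (-3,3) → rotate → (-3.59403,2.25453) → ×s → (-3.71983,2.33344) → (-3.72,2.33)
v2: (-1,-5) → rotate → (0.14149,-5.09706) → ×s → (0.14644,-5.27545) → (0.15,-5.28)
v3: (3.5,-2.5) → rotate → (3.96979,-1.65553) → ×s → (4.10873,-1.71347) → (4.11,-1.71)
v4: (0.5,2.5) → rotate → (-0.07074,2.54853) → ×s → (-0.07322,2.63773) → (-0.07,2.64)
v5: (-2.5,4.5) → rotate → (-3.44153,3.82830) → ×s → (-3.56198,3.96229) → (-3.56,3.96)

Cross-section at z=0.75: (-3.72,2.33) (0.15,-5.28) (4.11,-1.71) (-0.07,2.64) (-3.56,3.96)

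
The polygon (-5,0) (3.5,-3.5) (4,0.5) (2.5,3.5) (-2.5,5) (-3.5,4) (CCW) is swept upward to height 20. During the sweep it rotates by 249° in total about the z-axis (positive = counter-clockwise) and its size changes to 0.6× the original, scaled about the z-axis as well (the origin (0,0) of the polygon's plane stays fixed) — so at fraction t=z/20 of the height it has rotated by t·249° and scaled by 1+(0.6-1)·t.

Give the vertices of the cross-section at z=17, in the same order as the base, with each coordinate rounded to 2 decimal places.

t = z/height = 17/20 = 0.85
s = 1 + (scale-1)·z/height = 1 + (0.6-1)·17/20 = 0.660000
θ = twist·z/height = 249°·17/20 = 211.6500° = 3.693989 rad
cos θ = -0.851269, sin θ = -0.524729 (intermediates below are computed at full precision and shown rounded to 5 d.p.)
v1: (-5,0) → rotate → (4.25635,2.62364) → ×s → (2.80919,1.73161) → (2.81,1.73)
v2: (3.5,-3.5) → rotate → (-4.81599,1.14289) → ×s → (-3.17856,0.75431) → (-3.18,0.75)
v3: (4,0.5) → rotate → (-3.14271,-2.52455) → ×s → (-2.07419,-1.66620) → (-2.07,-1.67)
v4: (2.5,3.5) → rotate → (-0.29162,-4.29127) → ×s → (-0.19247,-2.83224) → (-0.19,-2.83)
v5: (-2.5,5) → rotate → (4.75182,-2.94452) → ×s → (3.13620,-1.94339) → (3.14,-1.94)
v6: (-3.5,4) → rotate → (5.07836,-1.56853) → ×s → (3.35172,-1.03523) → (3.35,-1.04)

Cross-section at z=17: (2.81,1.73) (-3.18,0.75) (-2.07,-1.67) (-0.19,-2.83) (3.14,-1.94) (3.35,-1.04)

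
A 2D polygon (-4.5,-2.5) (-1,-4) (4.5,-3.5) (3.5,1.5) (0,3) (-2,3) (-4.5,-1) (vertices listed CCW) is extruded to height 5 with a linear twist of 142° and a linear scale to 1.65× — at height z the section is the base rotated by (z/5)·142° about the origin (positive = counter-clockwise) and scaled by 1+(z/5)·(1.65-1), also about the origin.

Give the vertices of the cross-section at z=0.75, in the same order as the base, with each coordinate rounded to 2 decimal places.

Cross-section at z=0.75: (-3.60,-4.35) (0.57,-4.49) (6.00,-1.78) (2.98,2.93) (-1.20,3.07) (-3.24,2.27) (-4.20,-2.82)

t = z/height = 0.75/5 = 0.15
s = 1 + (scale-1)·z/height = 1 + (1.65-1)·0.75/5 = 1.097500
θ = twist·z/height = 142°·0.75/5 = 21.3000° = 0.371755 rad
cos θ = 0.931691, sin θ = 0.363251 (intermediates below are computed at full precision and shown rounded to 5 d.p.)
v1: (-4.5,-2.5) → rotate → (-3.28448,-3.96386) → ×s → (-3.60472,-4.35033) → (-3.60,-4.35)
v2: (-1,-4) → rotate → (0.52131,-4.09002) → ×s → (0.57214,-4.48879) → (0.57,-4.49)
v3: (4.5,-3.5) → rotate → (5.46399,-1.62629) → ×s → (5.99673,-1.78485) → (6.00,-1.78)
v4: (3.5,1.5) → rotate → (2.71604,2.66892) → ×s → (2.98086,2.92914) → (2.98,2.93)
v5: (0,3) → rotate → (-1.08975,2.79507) → ×s → (-1.19600,3.06759) → (-1.20,3.07)
v6: (-2,3) → rotate → (-2.95314,2.06857) → ×s → (-3.24107,2.27026) → (-3.24,2.27)
v7: (-4.5,-1) → rotate → (-3.82936,-2.56632) → ×s → (-4.20272,-2.81654) → (-4.20,-2.82)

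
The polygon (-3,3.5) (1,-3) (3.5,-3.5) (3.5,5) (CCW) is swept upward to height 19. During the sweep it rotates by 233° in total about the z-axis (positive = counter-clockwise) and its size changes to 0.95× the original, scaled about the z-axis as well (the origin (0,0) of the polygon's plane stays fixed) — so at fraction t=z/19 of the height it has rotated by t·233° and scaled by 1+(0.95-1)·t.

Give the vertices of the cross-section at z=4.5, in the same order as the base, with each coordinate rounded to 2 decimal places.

t = z/height = 4.5/19 = 0.236842
s = 1 + (scale-1)·z/height = 1 + (0.95-1)·4.5/19 = 0.988158
θ = twist·z/height = 233°·4.5/19 = 55.1842° = 0.963146 rad
cos θ = 0.570940, sin θ = 0.820992 (intermediates below are computed at full precision and shown rounded to 5 d.p.)
v1: (-3,3.5) → rotate → (-4.58629,-0.46469) → ×s → (-4.53198,-0.45918) → (-4.53,-0.46)
v2: (1,-3) → rotate → (3.03392,-0.89183) → ×s → (2.99799,-0.88127) → (3.00,-0.88)
v3: (3.5,-3.5) → rotate → (4.87176,0.87518) → ×s → (4.81407,0.86482) → (4.81,0.86)
v4: (3.5,5) → rotate → (-2.10667,5.72817) → ×s → (-2.08172,5.66034) → (-2.08,5.66)

Cross-section at z=4.5: (-4.53,-0.46) (3.00,-0.88) (4.81,0.86) (-2.08,5.66)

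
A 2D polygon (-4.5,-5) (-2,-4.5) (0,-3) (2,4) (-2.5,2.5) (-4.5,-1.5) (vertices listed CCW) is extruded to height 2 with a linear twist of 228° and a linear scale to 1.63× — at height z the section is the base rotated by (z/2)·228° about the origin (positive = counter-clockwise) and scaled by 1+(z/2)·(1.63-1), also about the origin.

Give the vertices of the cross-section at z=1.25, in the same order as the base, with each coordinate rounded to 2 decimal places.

Cross-section at z=1.25: (9.22,1.71) (6.03,3.28) (2.55,3.32) (-5.61,-2.73) (0.64,-4.89) (6.25,-2.16)

t = z/height = 1.25/2 = 0.625
s = 1 + (scale-1)·z/height = 1 + (1.63-1)·1.25/2 = 1.393750
θ = twist·z/height = 228°·1.25/2 = 142.5000° = 2.487094 rad
cos θ = -0.793353, sin θ = 0.608761 (intermediates below are computed at full precision and shown rounded to 5 d.p.)
v1: (-4.5,-5) → rotate → (6.61390,1.22734) → ×s → (9.21812,1.71061) → (9.22,1.71)
v2: (-2,-4.5) → rotate → (4.32613,2.35257) → ×s → (6.02955,3.27889) → (6.03,3.28)
v3: (0,-3) → rotate → (1.82628,2.38006) → ×s → (2.54538,3.31721) → (2.55,3.32)
v4: (2,4) → rotate → (-4.02175,-1.95589) → ×s → (-5.60532,-2.72602) → (-5.61,-2.73)
v5: (-2.5,2.5) → rotate → (0.46148,-3.50529) → ×s → (0.64319,-4.88549) → (0.64,-4.89)
v6: (-4.5,-1.5) → rotate → (4.48323,-1.54940) → ×s → (6.24850,-2.15947) → (6.25,-2.16)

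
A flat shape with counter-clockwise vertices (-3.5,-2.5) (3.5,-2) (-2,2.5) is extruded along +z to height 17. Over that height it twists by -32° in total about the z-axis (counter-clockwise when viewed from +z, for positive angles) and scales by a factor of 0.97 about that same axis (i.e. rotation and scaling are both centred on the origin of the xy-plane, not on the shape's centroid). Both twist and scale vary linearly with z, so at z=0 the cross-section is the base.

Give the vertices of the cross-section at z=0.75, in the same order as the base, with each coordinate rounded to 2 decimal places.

t = z/height = 0.75/17 = 0.0441176
s = 1 + (scale-1)·z/height = 1 + (0.97-1)·0.75/17 = 0.998676
θ = twist·z/height = -32°·0.75/17 = -1.4118° = -0.024640 rad
cos θ = 0.999696, sin θ = -0.024637 (intermediates below are computed at full precision and shown rounded to 5 d.p.)
v1: (-3.5,-2.5) → rotate → (-3.56053,-2.41301) → ×s → (-3.55582,-2.40982) → (-3.56,-2.41)
v2: (3.5,-2) → rotate → (3.44966,-2.08562) → ×s → (3.44510,-2.08286) → (3.45,-2.08)
v3: (-2,2.5) → rotate → (-1.93780,2.54852) → ×s → (-1.93523,2.54514) → (-1.94,2.55)

Cross-section at z=0.75: (-3.56,-2.41) (3.45,-2.08) (-1.94,2.55)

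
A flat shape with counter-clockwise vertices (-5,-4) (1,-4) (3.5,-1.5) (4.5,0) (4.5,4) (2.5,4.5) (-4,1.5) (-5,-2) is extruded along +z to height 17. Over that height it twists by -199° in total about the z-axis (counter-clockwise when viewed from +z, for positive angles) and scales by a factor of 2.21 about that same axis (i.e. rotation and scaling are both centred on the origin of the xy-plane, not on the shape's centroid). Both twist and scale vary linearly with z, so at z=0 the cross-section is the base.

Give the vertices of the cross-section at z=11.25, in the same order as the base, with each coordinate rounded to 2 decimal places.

t = z/height = 11.25/17 = 0.661765
s = 1 + (scale-1)·z/height = 1 + (2.21-1)·11.25/17 = 1.800735
θ = twist·z/height = -199°·11.25/17 = -131.6912° = -2.298445 rad
cos θ = -0.665115, sin θ = -0.746741 (intermediates below are computed at full precision and shown rounded to 5 d.p.)
v1: (-5,-4) → rotate → (0.33861,6.39416) → ×s → (0.60975,11.51420) → (0.61,11.51)
v2: (1,-4) → rotate → (-3.65208,1.91372) → ×s → (-6.57643,3.44610) → (-6.58,3.45)
v3: (3.5,-1.5) → rotate → (-3.44801,-1.61592) → ×s → (-6.20896,-2.90984) → (-6.21,-2.91)
v4: (4.5,0) → rotate → (-2.99302,-3.36033) → ×s → (-5.38964,-6.05107) → (-5.39,-6.05)
v5: (4.5,4) → rotate → (-0.00606,-6.02079) → ×s → (-0.01091,-10.84186) → (-0.01,-10.84)
v6: (2.5,4.5) → rotate → (1.69754,-4.85987) → ×s → (3.05683,-8.75134) → (3.06,-8.75)
v7: (-4,1.5) → rotate → (3.78057,1.98929) → ×s → (6.80781,3.58218) → (6.81,3.58)
v8: (-5,-2) → rotate → (1.83210,5.06393) → ×s → (3.29912,9.11880) → (3.30,9.12)

Cross-section at z=11.25: (0.61,11.51) (-6.58,3.45) (-6.21,-2.91) (-5.39,-6.05) (-0.01,-10.84) (3.06,-8.75) (6.81,3.58) (3.30,9.12)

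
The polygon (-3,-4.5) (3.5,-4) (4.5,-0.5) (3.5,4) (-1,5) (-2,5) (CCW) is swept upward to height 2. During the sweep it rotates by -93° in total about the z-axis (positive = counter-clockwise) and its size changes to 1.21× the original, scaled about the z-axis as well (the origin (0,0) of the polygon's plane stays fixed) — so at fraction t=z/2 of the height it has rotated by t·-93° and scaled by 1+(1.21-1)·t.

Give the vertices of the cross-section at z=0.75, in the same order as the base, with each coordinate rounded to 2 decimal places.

t = z/height = 0.75/2 = 0.375
s = 1 + (scale-1)·z/height = 1 + (1.21-1)·0.75/2 = 1.078750
θ = twist·z/height = -93°·0.75/2 = -34.8750° = -0.608684 rad
cos θ = 0.820401, sin θ = -0.571788 (intermediates below are computed at full precision and shown rounded to 5 d.p.)
v1: (-3,-4.5) → rotate → (-5.03425,-1.97644) → ×s → (-5.43070,-2.13209) → (-5.43,-2.13)
v2: (3.5,-4) → rotate → (0.58425,-5.28286) → ×s → (0.63026,-5.69889) → (0.63,-5.70)
v3: (4.5,-0.5) → rotate → (3.40591,-2.98325) → ×s → (3.67413,-3.21818) → (3.67,-3.22)
v4: (3.5,4) → rotate → (5.15856,1.28035) → ×s → (5.56479,1.38118) → (5.56,1.38)
v5: (-1,5) → rotate → (2.03854,4.67380) → ×s → (2.19907,5.04186) → (2.20,5.04)
v6: (-2,5) → rotate → (1.21814,5.24558) → ×s → (1.31407,5.65867) → (1.31,5.66)

Cross-section at z=0.75: (-5.43,-2.13) (0.63,-5.70) (3.67,-3.22) (5.56,1.38) (2.20,5.04) (1.31,5.66)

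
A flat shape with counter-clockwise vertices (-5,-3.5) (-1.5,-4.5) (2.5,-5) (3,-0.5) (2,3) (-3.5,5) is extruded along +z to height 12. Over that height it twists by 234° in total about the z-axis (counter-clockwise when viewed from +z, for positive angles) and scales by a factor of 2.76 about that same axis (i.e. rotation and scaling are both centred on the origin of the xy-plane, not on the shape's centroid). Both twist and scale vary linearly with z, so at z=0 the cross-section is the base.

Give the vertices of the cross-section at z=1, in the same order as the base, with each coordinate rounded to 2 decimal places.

t = z/height = 1/12 = 0.0833333
s = 1 + (scale-1)·z/height = 1 + (2.76-1)·1/12 = 1.146667
θ = twist·z/height = 234°·1/12 = 19.5000° = 0.340339 rad
cos θ = 0.942641, sin θ = 0.333807 (intermediates below are computed at full precision and shown rounded to 5 d.p.)
v1: (-5,-3.5) → rotate → (-3.54488,-4.96828) → ×s → (-4.06480,-5.69696) → (-4.06,-5.70)
v2: (-1.5,-4.5) → rotate → (0.08817,-4.74260) → ×s → (0.10110,-5.43818) → (0.10,-5.44)
v3: (2.5,-5) → rotate → (4.02564,-3.87869) → ×s → (4.61606,-4.44756) → (4.62,-4.45)
v4: (3,-0.5) → rotate → (2.99483,0.53010) → ×s → (3.43407,0.60785) → (3.43,0.61)
v5: (2,3) → rotate → (0.88386,3.49554) → ×s → (1.01350,4.00822) → (1.01,4.01)
v6: (-3.5,5) → rotate → (-4.96828,3.54488) → ×s → (-5.69696,4.06480) → (-5.70,4.06)

Cross-section at z=1: (-4.06,-5.70) (0.10,-5.44) (4.62,-4.45) (3.43,0.61) (1.01,4.01) (-5.70,4.06)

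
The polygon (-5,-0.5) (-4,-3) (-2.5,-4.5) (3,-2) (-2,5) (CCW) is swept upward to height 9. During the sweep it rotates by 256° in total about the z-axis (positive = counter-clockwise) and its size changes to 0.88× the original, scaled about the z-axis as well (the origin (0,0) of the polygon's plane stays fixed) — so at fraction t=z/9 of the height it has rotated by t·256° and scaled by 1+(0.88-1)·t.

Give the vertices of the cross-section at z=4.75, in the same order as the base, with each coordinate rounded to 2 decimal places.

Cross-section at z=4.75: (3.65,-2.97) (4.64,-0.65) (4.63,1.33) (-0.67,3.31) (-1.98,-4.64)

t = z/height = 4.75/9 = 0.527778
s = 1 + (scale-1)·z/height = 1 + (0.88-1)·4.75/9 = 0.936667
θ = twist·z/height = 256°·4.75/9 = 135.1111° = 2.358134 rad
cos θ = -0.708477, sin θ = 0.705734 (intermediates below are computed at full precision and shown rounded to 5 d.p.)
v1: (-5,-0.5) → rotate → (3.89525,-3.17443) → ×s → (3.64855,-2.97339) → (3.65,-2.97)
v2: (-4,-3) → rotate → (4.95111,-0.69751) → ×s → (4.63754,-0.65333) → (4.64,-0.65)
v3: (-2.5,-4.5) → rotate → (4.94700,1.42381) → ×s → (4.63369,1.33364) → (4.63,1.33)
v4: (3,-2) → rotate → (-0.71396,3.53416) → ×s → (-0.66874,3.31033) → (-0.67,3.31)
v5: (-2,5) → rotate → (-2.11172,-4.95385) → ×s → (-1.97798,-4.64011) → (-1.98,-4.64)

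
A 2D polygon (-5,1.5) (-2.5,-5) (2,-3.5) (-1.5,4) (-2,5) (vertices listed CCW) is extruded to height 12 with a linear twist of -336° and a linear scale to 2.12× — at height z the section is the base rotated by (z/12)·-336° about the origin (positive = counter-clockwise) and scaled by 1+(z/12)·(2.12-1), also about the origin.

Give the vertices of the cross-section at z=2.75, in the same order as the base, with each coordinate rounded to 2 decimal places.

t = z/height = 2.75/12 = 0.229167
s = 1 + (scale-1)·z/height = 1 + (2.12-1)·2.75/12 = 1.256667
θ = twist·z/height = -336°·2.75/12 = -77.0000° = -1.343904 rad
cos θ = 0.224951, sin θ = -0.974370 (intermediates below are computed at full precision and shown rounded to 5 d.p.)
v1: (-5,1.5) → rotate → (0.33680,5.20928) → ×s → (0.42325,6.54632) → (0.42,6.55)
v2: (-2.5,-5) → rotate → (-5.43423,1.31117) → ×s → (-6.82901,1.64770) → (-6.83,1.65)
v3: (2,-3.5) → rotate → (-2.96039,-2.73607) → ×s → (-3.72023,-3.43833) → (-3.72,-3.44)
v4: (-1.5,4) → rotate → (3.56005,2.36136) → ×s → (4.47380,2.96744) → (4.47,2.97)
v5: (-2,5) → rotate → (4.42195,3.07350) → ×s → (5.55691,3.86236) → (5.56,3.86)

Cross-section at z=2.75: (0.42,6.55) (-6.83,1.65) (-3.72,-3.44) (4.47,2.97) (5.56,3.86)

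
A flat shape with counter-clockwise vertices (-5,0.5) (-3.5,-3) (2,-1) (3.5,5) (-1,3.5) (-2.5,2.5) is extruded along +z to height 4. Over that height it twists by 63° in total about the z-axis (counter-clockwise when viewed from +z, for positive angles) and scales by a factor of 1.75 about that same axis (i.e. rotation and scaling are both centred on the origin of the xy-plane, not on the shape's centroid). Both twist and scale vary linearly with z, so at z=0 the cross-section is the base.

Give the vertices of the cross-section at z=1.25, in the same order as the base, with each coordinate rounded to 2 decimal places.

Cross-section at z=1.25: (-6.02,-1.50) (-2.82,-4.94) (2.74,-0.33) (1.99,7.27) (-2.62,3.65) (-3.95,1.87)

t = z/height = 1.25/4 = 0.3125
s = 1 + (scale-1)·z/height = 1 + (1.75-1)·1.25/4 = 1.234375
θ = twist·z/height = 63°·1.25/4 = 19.6875° = 0.343612 rad
cos θ = 0.941544, sin θ = 0.336890 (intermediates below are computed at full precision and shown rounded to 5 d.p.)
v1: (-5,0.5) → rotate → (-4.87617,-1.21368) → ×s → (-6.01902,-1.49813) → (-6.02,-1.50)
v2: (-3.5,-3) → rotate → (-2.28473,-4.00375) → ×s → (-2.82022,-4.94212) → (-2.82,-4.94)
v3: (2,-1) → rotate → (2.21998,-0.26776) → ×s → (2.74029,-0.33052) → (2.74,-0.33)
v4: (3.5,5) → rotate → (1.61095,5.88683) → ×s → (1.98852,7.26656) → (1.99,7.27)
v5: (-1,3.5) → rotate → (-2.12066,2.95851) → ×s → (-2.61769,3.65192) → (-2.62,3.65)
v6: (-2.5,2.5) → rotate → (-3.19608,1.51164) → ×s → (-3.94517,1.86593) → (-3.95,1.87)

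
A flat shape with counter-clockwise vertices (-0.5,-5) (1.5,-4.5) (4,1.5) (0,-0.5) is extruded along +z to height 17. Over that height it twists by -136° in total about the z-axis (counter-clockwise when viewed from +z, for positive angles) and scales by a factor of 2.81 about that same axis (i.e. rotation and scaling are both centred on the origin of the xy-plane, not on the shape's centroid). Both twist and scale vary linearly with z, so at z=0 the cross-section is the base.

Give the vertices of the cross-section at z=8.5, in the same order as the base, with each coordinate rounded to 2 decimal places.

Cross-section at z=8.5: (-9.19,-2.68) (-6.88,-5.86) (5.50,-5.99) (-0.88,-0.36)

t = z/height = 8.5/17 = 0.5
s = 1 + (scale-1)·z/height = 1 + (2.81-1)·8.5/17 = 1.905000
θ = twist·z/height = -136°·8.5/17 = -68.0000° = -1.186824 rad
cos θ = 0.374607, sin θ = -0.927184 (intermediates below are computed at full precision and shown rounded to 5 d.p.)
v1: (-0.5,-5) → rotate → (-4.82322,-1.40944) → ×s → (-9.18824,-2.68499) → (-9.19,-2.68)
v2: (1.5,-4.5) → rotate → (-3.61042,-3.07651) → ×s → (-6.87785,-5.86074) → (-6.88,-5.86)
v3: (4,1.5) → rotate → (2.88920,-3.14683) → ×s → (5.50393,-5.99470) → (5.50,-5.99)
v4: (0,-0.5) → rotate → (-0.46359,-0.18730) → ×s → (-0.88314,-0.35681) → (-0.88,-0.36)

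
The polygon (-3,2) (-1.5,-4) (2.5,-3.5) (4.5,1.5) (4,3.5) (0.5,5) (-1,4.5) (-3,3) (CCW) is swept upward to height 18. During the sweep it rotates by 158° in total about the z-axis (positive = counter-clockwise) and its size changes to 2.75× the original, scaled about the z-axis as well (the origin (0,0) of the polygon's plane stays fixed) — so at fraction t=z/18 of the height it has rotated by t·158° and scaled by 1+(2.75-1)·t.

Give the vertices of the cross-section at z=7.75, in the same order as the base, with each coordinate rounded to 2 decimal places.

Cross-section at z=7.75: (-5.22,-3.57) (5.52,-5.06) (7.33,1.77) (0.51,8.30) (-3.07,8.80) (-7.80,4.09) (-7.97,1.33) (-6.85,-2.91)

t = z/height = 7.75/18 = 0.430556
s = 1 + (scale-1)·z/height = 1 + (2.75-1)·7.75/18 = 1.753472
θ = twist·z/height = 158°·7.75/18 = 68.0278° = 1.187309 rad
cos θ = 0.374157, sin θ = 0.927365 (intermediates below are computed at full precision and shown rounded to 5 d.p.)
v1: (-3,2) → rotate → (-2.97720,-2.03378) → ×s → (-5.22044,-3.56618) → (-5.22,-3.57)
v2: (-1.5,-4) → rotate → (3.14823,-2.88768) → ×s → (5.52033,-5.06346) → (5.52,-5.06)
v3: (2.5,-3.5) → rotate → (4.18117,1.00886) → ×s → (7.33157,1.76901) → (7.33,1.77)
v4: (4.5,1.5) → rotate → (0.29266,4.73438) → ×s → (0.51317,8.30160) → (0.51,8.30)
v5: (4,3.5) → rotate → (-1.74915,5.01901) → ×s → (-3.06709,8.80070) → (-3.07,8.80)
v6: (0.5,5) → rotate → (-4.44975,2.33447) → ×s → (-7.80251,4.09342) → (-7.80,4.09)
v7: (-1,4.5) → rotate → (-4.54730,0.75634) → ×s → (-7.97357,1.32622) → (-7.97,1.33)
v8: (-3,3) → rotate → (-3.90457,-1.65962) → ×s → (-6.84655,-2.91011) → (-6.85,-2.91)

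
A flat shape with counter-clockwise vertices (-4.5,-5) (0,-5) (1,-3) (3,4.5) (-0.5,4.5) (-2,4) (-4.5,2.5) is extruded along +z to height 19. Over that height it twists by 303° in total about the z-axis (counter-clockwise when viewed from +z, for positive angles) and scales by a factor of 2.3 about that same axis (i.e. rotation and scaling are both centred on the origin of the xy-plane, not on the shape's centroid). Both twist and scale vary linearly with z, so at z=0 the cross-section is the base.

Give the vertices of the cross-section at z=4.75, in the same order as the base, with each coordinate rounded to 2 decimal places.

t = z/height = 4.75/19 = 0.25
s = 1 + (scale-1)·z/height = 1 + (2.3-1)·4.75/19 = 1.325000
θ = twist·z/height = 303°·4.75/19 = 75.7500° = 1.322087 rad
cos θ = 0.246153, sin θ = 0.969231 (intermediates below are computed at full precision and shown rounded to 5 d.p.)
v1: (-4.5,-5) → rotate → (3.73846,-5.59231) → ×s → (4.95347,-7.40980) → (4.95,-7.41)
v2: (0,-5) → rotate → (4.84615,-1.23077) → ×s → (6.42115,-1.63077) → (6.42,-1.63)
v3: (1,-3) → rotate → (3.15385,0.23077) → ×s → (4.17885,0.30577) → (4.18,0.31)
v4: (3,4.5) → rotate → (-3.62308,4.01538) → ×s → (-4.80058,5.32038) → (-4.80,5.32)
v5: (-0.5,4.5) → rotate → (-4.48462,0.62307) → ×s → (-5.94212,0.82557) → (-5.94,0.83)
v6: (-2,4) → rotate → (-4.36923,-0.95385) → ×s → (-5.78923,-1.26385) → (-5.79,-1.26)
v7: (-4.5,2.5) → rotate → (-3.53077,-3.74616) → ×s → (-4.67827,-4.96366) → (-4.68,-4.96)

Cross-section at z=4.75: (4.95,-7.41) (6.42,-1.63) (4.18,0.31) (-4.80,5.32) (-5.94,0.83) (-5.79,-1.26) (-4.68,-4.96)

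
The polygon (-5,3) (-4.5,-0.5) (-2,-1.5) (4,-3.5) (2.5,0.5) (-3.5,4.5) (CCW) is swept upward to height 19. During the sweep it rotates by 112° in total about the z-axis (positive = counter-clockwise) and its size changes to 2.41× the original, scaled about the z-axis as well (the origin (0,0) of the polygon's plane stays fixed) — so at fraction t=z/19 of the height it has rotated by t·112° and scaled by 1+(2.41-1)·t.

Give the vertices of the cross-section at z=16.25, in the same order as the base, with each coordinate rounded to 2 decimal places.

t = z/height = 16.25/19 = 0.855263
s = 1 + (scale-1)·z/height = 1 + (2.41-1)·16.25/19 = 2.205921
θ = twist·z/height = 112°·16.25/19 = 95.7895° = 1.671842 rad
cos θ = -0.100874, sin θ = 0.994899 (intermediates below are computed at full precision and shown rounded to 5 d.p.)
v1: (-5,3) → rotate → (-2.48033,-5.27712) → ×s → (-5.47141,-11.64090) → (-5.47,-11.64)
v2: (-4.5,-0.5) → rotate → (0.95138,-4.42661) → ×s → (2.09867,-9.76475) → (2.10,-9.76)
v3: (-2,-1.5) → rotate → (1.69410,-1.83849) → ×s → (3.73704,-4.05556) → (3.74,-4.06)
v4: (4,-3.5) → rotate → (3.07865,4.33265) → ×s → (6.79127,9.55749) → (6.79,9.56)
v5: (2.5,0.5) → rotate → (-0.74963,2.43681) → ×s → (-1.65363,5.37541) → (-1.65,5.38)
v6: (-3.5,4.5) → rotate → (-4.12399,-3.93608) → ×s → (-9.09719,-8.68268) → (-9.10,-8.68)

Cross-section at z=16.25: (-5.47,-11.64) (2.10,-9.76) (3.74,-4.06) (6.79,9.56) (-1.65,5.38) (-9.10,-8.68)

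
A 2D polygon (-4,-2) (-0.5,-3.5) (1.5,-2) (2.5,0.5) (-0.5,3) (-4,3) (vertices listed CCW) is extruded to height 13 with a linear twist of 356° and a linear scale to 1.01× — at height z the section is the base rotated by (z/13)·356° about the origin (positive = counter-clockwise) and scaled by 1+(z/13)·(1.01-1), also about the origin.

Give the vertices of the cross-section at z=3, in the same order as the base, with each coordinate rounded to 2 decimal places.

t = z/height = 3/13 = 0.230769
s = 1 + (scale-1)·z/height = 1 + (1.01-1)·3/13 = 1.002308
θ = twist·z/height = 356°·3/13 = 82.1538° = 1.433855 rad
cos θ = 0.136514, sin θ = 0.990638 (intermediates below are computed at full precision and shown rounded to 5 d.p.)
v1: (-4,-2) → rotate → (1.43522,-4.23558) → ×s → (1.43853,-4.24535) → (1.44,-4.25)
v2: (-0.5,-3.5) → rotate → (3.39898,-0.97312) → ×s → (3.40682,-0.97536) → (3.41,-0.98)
v3: (1.5,-2) → rotate → (2.18605,1.21293) → ×s → (2.19109,1.21573) → (2.19,1.22)
v4: (2.5,0.5) → rotate → (-0.15404,2.54485) → ×s → (-0.15439,2.55073) → (-0.15,2.55)
v5: (-0.5,3) → rotate → (-3.04017,-0.08578) → ×s → (-3.04719,-0.08598) → (-3.05,-0.09)
v6: (-4,3) → rotate → (-3.51797,-3.55301) → ×s → (-3.52609,-3.56121) → (-3.53,-3.56)

Cross-section at z=3: (1.44,-4.25) (3.41,-0.98) (2.19,1.22) (-0.15,2.55) (-3.05,-0.09) (-3.53,-3.56)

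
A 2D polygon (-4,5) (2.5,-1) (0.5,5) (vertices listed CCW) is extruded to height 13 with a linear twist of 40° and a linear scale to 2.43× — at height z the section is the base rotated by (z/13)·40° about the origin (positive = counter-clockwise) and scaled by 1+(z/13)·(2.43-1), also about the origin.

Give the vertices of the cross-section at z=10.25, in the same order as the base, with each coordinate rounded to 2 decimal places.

t = z/height = 10.25/13 = 0.788462
s = 1 + (scale-1)·z/height = 1 + (2.43-1)·10.25/13 = 2.127500
θ = twist·z/height = 40°·10.25/13 = 31.5385° = 0.550450 rad
cos θ = 0.852289, sin θ = 0.523071 (intermediates below are computed at full precision and shown rounded to 5 d.p.)
v1: (-4,5) → rotate → (-6.02451,2.16916) → ×s → (-12.81715,4.61489) → (-12.82,4.61)
v2: (2.5,-1) → rotate → (2.65379,0.45539) → ×s → (5.64595,0.96884) → (5.65,0.97)
v3: (0.5,5) → rotate → (-2.18921,4.52298) → ×s → (-4.65754,9.62264) → (-4.66,9.62)

Cross-section at z=10.25: (-12.82,4.61) (5.65,0.97) (-4.66,9.62)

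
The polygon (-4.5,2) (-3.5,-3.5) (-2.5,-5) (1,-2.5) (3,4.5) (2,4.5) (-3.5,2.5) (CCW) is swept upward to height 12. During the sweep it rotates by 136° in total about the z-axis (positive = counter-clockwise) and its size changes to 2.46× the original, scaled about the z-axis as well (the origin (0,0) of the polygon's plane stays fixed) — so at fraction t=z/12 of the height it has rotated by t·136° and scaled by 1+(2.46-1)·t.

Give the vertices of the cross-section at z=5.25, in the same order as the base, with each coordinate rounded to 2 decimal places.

Cross-section at z=5.25: (-6.57,-4.69) (2.03,-7.85) (4.98,-7.69) (4.36,-0.67) (-3.86,7.98) (-4.69,6.57) (-6.44,-2.86)

t = z/height = 5.25/12 = 0.4375
s = 1 + (scale-1)·z/height = 1 + (2.46-1)·5.25/12 = 1.638750
θ = twist·z/height = 136°·5.25/12 = 59.5000° = 1.038471 rad
cos θ = 0.507538, sin θ = 0.861629 (intermediates below are computed at full precision and shown rounded to 5 d.p.)
v1: (-4.5,2) → rotate → (-4.00718,-2.86225) → ×s → (-6.56677,-4.69052) → (-6.57,-4.69)
v2: (-3.5,-3.5) → rotate → (1.23932,-4.79209) → ×s → (2.03093,-7.85303) → (2.03,-7.85)
v3: (-2.5,-5) → rotate → (3.03930,-4.69176) → ×s → (4.98065,-7.68863) → (4.98,-7.69)
v4: (1,-2.5) → rotate → (2.66161,-0.40722) → ×s → (4.36172,-0.66733) → (4.36,-0.67)
v5: (3,4.5) → rotate → (-2.35472,4.86881) → ×s → (-3.85879,7.97876) → (-3.86,7.98)
v6: (2,4.5) → rotate → (-2.86225,4.00718) → ×s → (-4.69052,6.56677) → (-4.69,6.57)
v7: (-3.5,2.5) → rotate → (-3.93046,-1.74686) → ×s → (-6.44104,-2.86266) → (-6.44,-2.86)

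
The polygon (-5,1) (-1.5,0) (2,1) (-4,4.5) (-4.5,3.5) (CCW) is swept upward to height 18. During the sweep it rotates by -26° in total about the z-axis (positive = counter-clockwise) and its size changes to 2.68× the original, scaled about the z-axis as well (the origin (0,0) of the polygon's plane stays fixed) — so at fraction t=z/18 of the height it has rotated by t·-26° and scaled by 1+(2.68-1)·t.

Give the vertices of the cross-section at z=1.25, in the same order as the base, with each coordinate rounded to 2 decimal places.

Cross-section at z=1.25: (-5.55,1.29) (-1.67,0.05) (2.27,1.05) (-4.31,5.16) (-4.90,4.06)

t = z/height = 1.25/18 = 0.0694444
s = 1 + (scale-1)·z/height = 1 + (2.68-1)·1.25/18 = 1.116667
θ = twist·z/height = -26°·1.25/18 = -1.8056° = -0.031513 rad
cos θ = 0.999504, sin θ = -0.031508 (intermediates below are computed at full precision and shown rounded to 5 d.p.)
v1: (-5,1) → rotate → (-4.96601,1.15704) → ×s → (-5.54538,1.29203) → (-5.55,1.29)
v2: (-1.5,0) → rotate → (-1.49926,0.04726) → ×s → (-1.67417,0.05278) → (-1.67,0.05)
v3: (2,1) → rotate → (2.03051,0.93649) → ×s → (2.26741,1.04575) → (2.27,1.05)
v4: (-4,4.5) → rotate → (-3.85623,4.62380) → ×s → (-4.30612,5.16324) → (-4.31,5.16)
v5: (-4.5,3.5) → rotate → (-4.38749,3.64005) → ×s → (-4.89936,4.06472) → (-4.90,4.06)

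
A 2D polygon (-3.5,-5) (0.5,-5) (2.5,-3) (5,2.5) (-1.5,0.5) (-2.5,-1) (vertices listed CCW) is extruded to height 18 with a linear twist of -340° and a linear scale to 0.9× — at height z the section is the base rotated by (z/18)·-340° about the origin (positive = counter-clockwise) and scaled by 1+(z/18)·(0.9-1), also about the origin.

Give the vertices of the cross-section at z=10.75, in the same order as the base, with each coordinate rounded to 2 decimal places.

Cross-section at z=10.75: (4.87,3.04) (1.41,4.51) (-1.06,3.52) (-5.25,-0.32) (1.11,-0.98) (2.53,-0.06)

t = z/height = 10.75/18 = 0.597222
s = 1 + (scale-1)·z/height = 1 + (0.9-1)·10.75/18 = 0.940278
θ = twist·z/height = -340°·10.75/18 = -203.0556° = -3.543988 rad
cos θ = -0.920126, sin θ = 0.391623 (intermediates below are computed at full precision and shown rounded to 5 d.p.)
v1: (-3.5,-5) → rotate → (5.17856,3.22995) → ×s → (4.86928,3.03705) → (4.87,3.04)
v2: (0.5,-5) → rotate → (1.49805,4.79644) → ×s → (1.40859,4.50999) → (1.41,4.51)
v3: (2.5,-3) → rotate → (-1.12544,3.73944) → ×s → (-1.05823,3.51611) → (-1.06,3.52)
v4: (5,2.5) → rotate → (-5.57969,-0.34220) → ×s → (-5.24646,-0.32176) → (-5.25,-0.32)
v5: (-1.5,0.5) → rotate → (1.18438,-1.04750) → ×s → (1.11364,-0.98494) → (1.11,-0.98)
v6: (-2.5,-1) → rotate → (2.69194,-0.05893) → ×s → (2.53117,-0.05541) → (2.53,-0.06)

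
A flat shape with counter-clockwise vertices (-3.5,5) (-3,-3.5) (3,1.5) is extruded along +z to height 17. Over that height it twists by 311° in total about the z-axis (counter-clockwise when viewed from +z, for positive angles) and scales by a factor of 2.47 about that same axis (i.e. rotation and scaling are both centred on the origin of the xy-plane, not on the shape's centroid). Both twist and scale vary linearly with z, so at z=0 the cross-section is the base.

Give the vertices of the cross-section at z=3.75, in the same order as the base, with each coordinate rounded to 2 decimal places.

t = z/height = 3.75/17 = 0.220588
s = 1 + (scale-1)·z/height = 1 + (2.47-1)·3.75/17 = 1.324265
θ = twist·z/height = 311°·3.75/17 = 68.6029° = 1.197347 rad
cos θ = 0.364829, sin θ = 0.931075 (intermediates below are computed at full precision and shown rounded to 5 d.p.)
v1: (-3.5,5) → rotate → (-5.93227,-1.43462) → ×s → (-7.85590,-1.89981) → (-7.86,-1.90)
v2: (-3,-3.5) → rotate → (2.16427,-4.07013) → ×s → (2.86607,-5.38992) → (2.87,-5.39)
v3: (3,1.5) → rotate → (-0.30212,3.34047) → ×s → (-0.40009,4.42366) → (-0.40,4.42)

Cross-section at z=3.75: (-7.86,-1.90) (2.87,-5.39) (-0.40,4.42)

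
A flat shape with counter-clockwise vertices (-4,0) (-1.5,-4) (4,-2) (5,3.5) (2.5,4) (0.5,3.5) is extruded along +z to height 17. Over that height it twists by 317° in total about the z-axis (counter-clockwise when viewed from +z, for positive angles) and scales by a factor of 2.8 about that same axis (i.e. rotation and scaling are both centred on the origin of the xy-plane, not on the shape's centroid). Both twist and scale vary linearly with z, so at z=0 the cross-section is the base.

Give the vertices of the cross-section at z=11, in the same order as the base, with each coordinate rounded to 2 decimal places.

Cross-section at z=11: (7.84,3.68) (-0.74,9.22) (-9.68,0.24) (-6.58,-11.45) (-1.22,-10.14) (2.24,-7.32)

t = z/height = 11/17 = 0.647059
s = 1 + (scale-1)·z/height = 1 + (2.8-1)·11/17 = 2.164706
θ = twist·z/height = 317°·11/17 = 205.1176° = 3.579978 rad
cos θ = -0.905438, sin θ = -0.424478 (intermediates below are computed at full precision and shown rounded to 5 d.p.)
v1: (-4,0) → rotate → (3.62175,1.69791) → ×s → (7.84003,3.67548) → (7.84,3.68)
v2: (-1.5,-4) → rotate → (-0.33976,4.25847) → ×s → (-0.73547,9.21833) → (-0.74,9.22)
v3: (4,-2) → rotate → (-4.47071,0.11296) → ×s → (-9.67777,0.24453) → (-9.68,0.24)
v4: (5,3.5) → rotate → (-3.04152,-5.29142) → ×s → (-6.58399,-11.45438) → (-6.58,-11.45)
v5: (2.5,4) → rotate → (-0.56568,-4.68295) → ×s → (-1.22454,-10.13721) → (-1.22,-10.14)
v6: (0.5,3.5) → rotate → (1.03296,-3.38127) → ×s → (2.23604,-7.31946) → (2.24,-7.32)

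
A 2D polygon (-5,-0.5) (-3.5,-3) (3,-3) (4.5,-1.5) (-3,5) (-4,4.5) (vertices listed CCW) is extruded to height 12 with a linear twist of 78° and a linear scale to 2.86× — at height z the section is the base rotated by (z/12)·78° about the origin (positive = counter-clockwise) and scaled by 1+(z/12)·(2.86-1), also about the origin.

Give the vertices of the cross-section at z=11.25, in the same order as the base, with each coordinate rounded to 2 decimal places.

t = z/height = 11.25/12 = 0.9375
s = 1 + (scale-1)·z/height = 1 + (2.86-1)·11.25/12 = 2.743750
θ = twist·z/height = 78°·11.25/12 = 73.1250° = 1.276272 rad
cos θ = 0.290285, sin θ = 0.956940 (intermediates below are computed at full precision and shown rounded to 5 d.p.)
v1: (-5,-0.5) → rotate → (-0.97295,-4.92984) → ×s → (-2.66954,-13.52626) → (-2.67,-13.53)
v2: (-3.5,-3) → rotate → (1.85482,-4.22015) → ×s → (5.08918,-11.57902) → (5.09,-11.58)
v3: (3,-3) → rotate → (3.74168,1.99997) → ×s → (10.26622,5.48741) → (10.27,5.49)
v4: (4.5,-1.5) → rotate → (2.74169,3.87080) → ×s → (7.52252,10.62052) → (7.52,10.62)
v5: (-3,5) → rotate → (-5.65556,-1.41940) → ×s → (-15.51743,-3.89447) → (-15.52,-3.89)
v6: (-4,4.5) → rotate → (-5.46737,-2.52148) → ×s → (-15.00110,-6.91831) → (-15.00,-6.92)

Cross-section at z=11.25: (-2.67,-13.53) (5.09,-11.58) (10.27,5.49) (7.52,10.62) (-15.52,-3.89) (-15.00,-6.92)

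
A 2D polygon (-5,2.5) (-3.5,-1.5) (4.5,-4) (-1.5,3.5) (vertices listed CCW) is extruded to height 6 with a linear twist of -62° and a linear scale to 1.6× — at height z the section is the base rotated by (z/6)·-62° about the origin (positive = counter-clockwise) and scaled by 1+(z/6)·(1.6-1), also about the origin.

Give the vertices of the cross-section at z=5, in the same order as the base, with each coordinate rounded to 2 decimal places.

Cross-section at z=5: (-1.71,8.21) (-5.02,2.72) (-0.52,-9.02) (2.72,5.02)

t = z/height = 5/6 = 0.833333
s = 1 + (scale-1)·z/height = 1 + (1.6-1)·5/6 = 1.500000
θ = twist·z/height = -62°·5/6 = -51.6667° = -0.901753 rad
cos θ = 0.620235, sin θ = -0.784416 (intermediates below are computed at full precision and shown rounded to 5 d.p.)
v1: (-5,2.5) → rotate → (-1.14014,5.47267) → ×s → (-1.71021,8.20900) → (-1.71,8.21)
v2: (-3.5,-1.5) → rotate → (-3.34745,1.81510) → ×s → (-5.02117,2.72265) → (-5.02,2.72)
v3: (4.5,-4) → rotate → (-0.34660,-6.01081) → ×s → (-0.51990,-9.01622) → (-0.52,-9.02)
v4: (-1.5,3.5) → rotate → (1.81510,3.34745) → ×s → (2.72265,5.02117) → (2.72,5.02)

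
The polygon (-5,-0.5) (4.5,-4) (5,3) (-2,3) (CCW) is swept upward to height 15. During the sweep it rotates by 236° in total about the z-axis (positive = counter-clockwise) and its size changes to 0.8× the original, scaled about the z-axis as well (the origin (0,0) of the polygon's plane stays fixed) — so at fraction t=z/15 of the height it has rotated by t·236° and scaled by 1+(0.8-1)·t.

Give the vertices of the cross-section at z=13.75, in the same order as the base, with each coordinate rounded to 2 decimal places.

Cross-section at z=13.75: (3.05,2.75) (-4.90,0.45) (-1.84,-4.39) (2.77,-1.01)

t = z/height = 13.75/15 = 0.916667
s = 1 + (scale-1)·z/height = 1 + (0.8-1)·13.75/15 = 0.816667
θ = twist·z/height = 236°·13.75/15 = 216.3333° = 3.775729 rad
cos θ = -0.805584, sin θ = -0.592482 (intermediates below are computed at full precision and shown rounded to 5 d.p.)
v1: (-5,-0.5) → rotate → (3.73168,3.36520) → ×s → (3.04754,2.74825) → (3.05,2.75)
v2: (4.5,-4) → rotate → (-5.99505,0.55617) → ×s → (-4.89596,0.45420) → (-4.90,0.45)
v3: (5,3) → rotate → (-2.25047,-5.37916) → ×s → (-1.83789,-4.39298) → (-1.84,-4.39)
v4: (-2,3) → rotate → (3.38861,-1.23179) → ×s → (2.76737,-1.00596) → (2.77,-1.01)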